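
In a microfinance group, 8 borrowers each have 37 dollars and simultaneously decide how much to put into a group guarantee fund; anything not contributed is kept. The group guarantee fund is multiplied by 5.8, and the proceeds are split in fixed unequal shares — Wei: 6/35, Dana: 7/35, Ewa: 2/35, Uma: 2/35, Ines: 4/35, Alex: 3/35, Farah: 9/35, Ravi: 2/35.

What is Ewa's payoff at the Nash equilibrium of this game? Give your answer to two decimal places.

61.53 dollars

A player with share s gets back 5.8·s per unit contributed, so full contribution is dominant for anyone with s > 1/5.8 = 0.1724 and zero contribution is dominant for anyone below.
The shares above 0.1724 belong to Dana and Farah, contributing 37 each; the remaining 6 contribute 0. Total contributed: 74.
Ewa keeps 37 and receives 5.8 × 74 × 2/35 = 24.53 from the group guarantee fund, for a payoff of 61.53.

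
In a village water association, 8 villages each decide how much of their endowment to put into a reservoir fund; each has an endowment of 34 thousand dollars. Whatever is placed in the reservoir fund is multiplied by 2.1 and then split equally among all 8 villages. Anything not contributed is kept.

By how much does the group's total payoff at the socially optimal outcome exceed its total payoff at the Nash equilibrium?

299.20 thousand dollars

Each contributed unit returns 2.1/8 = 0.2625 to its contributor — below 1 — so contributing 0 is dominant for every player. At the Nash equilibrium everyone keeps their 34, and the group total is 8 × 34 = 272.
Each contributed unit returns 2.100 to the group as a whole (0.2625 to each of 8 players), which exceeds 1, so the social optimum is full contribution: group total = 2.100 × 272 = 571.20.
Efficiency loss = 571.20 − 272 = 299.20.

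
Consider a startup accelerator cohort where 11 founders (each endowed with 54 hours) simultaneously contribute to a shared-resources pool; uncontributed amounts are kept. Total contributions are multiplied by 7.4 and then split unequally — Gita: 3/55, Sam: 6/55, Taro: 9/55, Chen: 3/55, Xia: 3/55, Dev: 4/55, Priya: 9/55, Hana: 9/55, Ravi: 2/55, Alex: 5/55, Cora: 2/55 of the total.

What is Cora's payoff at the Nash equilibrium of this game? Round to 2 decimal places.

97.59 hours

Each unit j contributes comes back to j as 7.4 × (j's share), so j prefers to contribute only if that share exceeds 1/7.4 = 0.1351; otherwise keeping the unit dominates.
The shares above 0.1351 belong to Taro, Priya and Hana, contributing 54 each; the remaining 8 contribute 0. Total contributed: 162.
Cora keeps 54 and receives 7.4 × 162 × 2/55 = 43.59 from the shared-resources pool, for a payoff of 97.59.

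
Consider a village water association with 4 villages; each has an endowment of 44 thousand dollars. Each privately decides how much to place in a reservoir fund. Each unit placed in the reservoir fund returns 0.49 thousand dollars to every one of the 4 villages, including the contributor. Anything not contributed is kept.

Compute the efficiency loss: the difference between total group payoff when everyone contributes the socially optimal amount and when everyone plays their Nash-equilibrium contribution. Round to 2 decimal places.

The private return per contributed unit is 0.49 < 1, so contributing 0 is dominant for every player. At the Nash equilibrium everyone keeps their 44, and the group total is 4 × 44 = 176.
Each contributed unit returns 1.960 to the group as a whole (0.49 to each of 4 players), which exceeds 1, so the social optimum is full contribution: group total = 1.960 × 176 = 344.96.
Efficiency loss = 344.96 − 176 = 168.96.

168.96 thousand dollars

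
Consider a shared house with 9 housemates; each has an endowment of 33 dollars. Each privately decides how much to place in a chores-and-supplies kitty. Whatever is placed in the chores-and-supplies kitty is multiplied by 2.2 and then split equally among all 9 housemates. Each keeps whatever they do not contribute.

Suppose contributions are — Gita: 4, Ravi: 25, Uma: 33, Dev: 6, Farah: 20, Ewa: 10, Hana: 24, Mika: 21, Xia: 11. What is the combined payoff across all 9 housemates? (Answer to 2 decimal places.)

481.80 dollars

Total contributed: 4 + 25 + 33 + 6 + 20 + 10 + 24 + 21 + 11 = 154; total kept: 9 × 33 − 154 = 143.
The chores-and-supplies kitty pays out 2.2 × 154 = 338.80 in aggregate.
Group total = 143 + 338.80 = 481.80.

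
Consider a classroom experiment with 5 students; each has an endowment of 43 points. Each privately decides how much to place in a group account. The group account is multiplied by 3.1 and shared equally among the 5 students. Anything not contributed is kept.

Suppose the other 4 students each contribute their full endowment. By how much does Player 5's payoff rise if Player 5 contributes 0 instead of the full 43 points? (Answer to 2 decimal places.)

Switching from a contribution of 43 to 0 lets Player 5 keep an extra 43 points, but lowers the group account by 43, which costs Player 5 their own share of that drop: 3.1/5 × 43 = 26.66.
Net gain = 43 − 26.66 = 16.34. The private return per contributed unit (0.6200) is below 1, so free-riding is indeed the best response regardless of what the others do.

16.34 points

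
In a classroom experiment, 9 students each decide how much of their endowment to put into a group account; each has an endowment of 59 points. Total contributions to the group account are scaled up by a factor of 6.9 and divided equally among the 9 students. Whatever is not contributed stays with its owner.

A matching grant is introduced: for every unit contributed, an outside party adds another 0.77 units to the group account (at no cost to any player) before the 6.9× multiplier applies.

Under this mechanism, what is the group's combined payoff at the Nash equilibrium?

With the mechanism, a contributed unit returns 6.9 × 1.77 / 9 = 1.3570 per unit of net cost to the contributor — now above 1 — so contributing fully is weakly dominant for every player.
So the Nash equilibrium is full contribution by all 9; the group earns 6.9 × 1.77 × 531 = 6485.10.

6485.10 points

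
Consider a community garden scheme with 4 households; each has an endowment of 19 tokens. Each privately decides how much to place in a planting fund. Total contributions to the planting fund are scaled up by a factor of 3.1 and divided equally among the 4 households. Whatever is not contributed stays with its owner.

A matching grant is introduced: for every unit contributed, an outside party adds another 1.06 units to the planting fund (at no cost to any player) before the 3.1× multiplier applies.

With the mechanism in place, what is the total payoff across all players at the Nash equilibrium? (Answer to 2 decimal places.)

485.34 tokens

With the mechanism, a contributed unit returns 3.1 × 2.06 / 4 = 1.5965 per unit of net cost to the contributor — now above 1 — so contributing fully is weakly dominant for every player.
At the Nash equilibrium everyone contributes 19. Group total payoff = 3.1 × 2.06 × 76 = 485.34.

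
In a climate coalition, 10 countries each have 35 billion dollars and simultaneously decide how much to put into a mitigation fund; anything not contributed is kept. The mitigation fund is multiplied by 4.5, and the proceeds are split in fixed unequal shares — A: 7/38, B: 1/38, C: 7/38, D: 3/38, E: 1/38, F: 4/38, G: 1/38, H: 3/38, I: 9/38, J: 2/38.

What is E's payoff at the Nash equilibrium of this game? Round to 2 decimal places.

39.14 billion dollars

Player j's private return per contributed unit is 4.5 × (j's share). Contributing is weakly dominant for j when that share is at least 1/4.5 = 0.2222, and contributing 0 is dominant otherwise.
The only share above 0.2222 is I's 9/38, contributing 35; the remaining 9 contribute 0. Total contributed: 35.
E keeps 35 and receives 4.5 × 35 × 1/38 = 4.14 from the mitigation fund, for a payoff of 39.14.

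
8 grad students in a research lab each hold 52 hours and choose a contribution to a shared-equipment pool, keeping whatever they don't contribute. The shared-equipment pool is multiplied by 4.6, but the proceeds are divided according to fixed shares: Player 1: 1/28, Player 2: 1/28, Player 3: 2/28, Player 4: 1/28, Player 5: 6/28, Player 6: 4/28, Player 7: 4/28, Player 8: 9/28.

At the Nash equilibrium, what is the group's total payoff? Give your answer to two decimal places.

Player j's private return per contributed unit is 4.6 × (j's share). Contributing is weakly dominant for j when that share is at least 1/4.6 = 0.2174, and contributing 0 is dominant otherwise.
Player 8 alone (share 9/28) is above the threshold, contributing 52; the remaining 7 contribute 0. Total contributed: 52.
The shared-equipment pool pays out 4.6 × 52 = 239.20 in total (split across the unequal shares, but the aggregate is all that matters for the group sum).
The 7 free-riders keep 52 each, adding 364. Group total = 364 + 239.20 = 603.20.

603.20 hours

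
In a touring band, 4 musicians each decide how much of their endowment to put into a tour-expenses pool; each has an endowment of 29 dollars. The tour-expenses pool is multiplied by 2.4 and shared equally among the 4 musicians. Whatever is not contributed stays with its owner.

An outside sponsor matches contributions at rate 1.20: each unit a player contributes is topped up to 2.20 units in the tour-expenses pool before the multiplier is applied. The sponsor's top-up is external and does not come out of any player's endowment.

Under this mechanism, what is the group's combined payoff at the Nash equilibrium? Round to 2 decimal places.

Under the mechanism each unit contributed yields 2.4 × 2.20 / 4 = 1.3200 back to its contributor per unit of net cost, which exceeds 1, making full contribution the dominant choice for everyone.
At the Nash equilibrium everyone contributes 29. Group total payoff = 2.4 × 2.20 × 116 = 612.48.

612.48 dollars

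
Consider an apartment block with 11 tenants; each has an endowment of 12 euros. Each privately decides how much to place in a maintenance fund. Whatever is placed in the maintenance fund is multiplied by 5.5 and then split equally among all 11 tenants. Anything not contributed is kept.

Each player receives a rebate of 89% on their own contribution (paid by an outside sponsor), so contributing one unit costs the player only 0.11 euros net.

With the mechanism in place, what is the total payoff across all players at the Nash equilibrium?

With the mechanism, a contributed unit returns (5.5/11) / 0.11 = 4.5455 per unit of net cost to the contributor — now above 1 — so contributing fully is weakly dominant for every player.
At the Nash equilibrium everyone contributes 12. Group total payoff = 11 × (12 × 0.89 + 5.5 × 12) = 843.48.

843.48 euros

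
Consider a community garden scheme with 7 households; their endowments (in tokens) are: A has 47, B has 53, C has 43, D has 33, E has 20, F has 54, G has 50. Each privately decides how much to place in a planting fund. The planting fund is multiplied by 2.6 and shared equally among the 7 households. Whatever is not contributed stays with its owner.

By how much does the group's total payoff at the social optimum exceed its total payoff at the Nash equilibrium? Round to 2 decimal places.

The private return per contributed unit is 2.6/7 = 0.3714 < 1 for every player regardless of endowment, so the Nash equilibrium is zero contribution and the group total is Σ E_j = 47 + 53 + 43 + 33 + 20 + 54 + 50 = 300.
Each contributed unit returns 2.600 to the group, so the social optimum is full contribution by everyone: group total = 2.600 × 300 = 780.00.
Efficiency loss = (2.600 − 1) × 300 = 480.00.

480.00 tokens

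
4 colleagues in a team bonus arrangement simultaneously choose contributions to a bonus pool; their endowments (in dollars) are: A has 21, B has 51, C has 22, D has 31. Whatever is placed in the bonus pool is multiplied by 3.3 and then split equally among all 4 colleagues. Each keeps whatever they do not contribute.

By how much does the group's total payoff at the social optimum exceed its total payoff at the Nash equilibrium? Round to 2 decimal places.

287.50 dollars

The private return per contributed unit is 3.3/4 = 0.8250 < 1 for every player regardless of endowment, so the Nash equilibrium is zero contribution and the group total is Σ E_j = 21 + 51 + 22 + 31 = 125.
Each contributed unit returns 3.300 to the group, so the social optimum is full contribution by everyone: group total = 3.300 × 125 = 412.50.
Efficiency loss = (3.300 − 1) × 125 = 287.50.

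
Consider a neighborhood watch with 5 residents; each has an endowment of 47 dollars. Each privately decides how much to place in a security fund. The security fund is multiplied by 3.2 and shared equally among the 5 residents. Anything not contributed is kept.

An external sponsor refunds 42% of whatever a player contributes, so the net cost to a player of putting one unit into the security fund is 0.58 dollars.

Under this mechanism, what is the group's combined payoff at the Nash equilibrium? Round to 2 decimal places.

With the mechanism, a contributed unit returns (3.2/5) / 0.58 = 1.1034 per unit of net cost to the contributor — now above 1 — so contributing fully is weakly dominant for every player.
So the Nash equilibrium is full contribution by all 5; the group earns 5 × (47 × 0.42 + 3.2 × 47) = 850.70.

850.70 dollars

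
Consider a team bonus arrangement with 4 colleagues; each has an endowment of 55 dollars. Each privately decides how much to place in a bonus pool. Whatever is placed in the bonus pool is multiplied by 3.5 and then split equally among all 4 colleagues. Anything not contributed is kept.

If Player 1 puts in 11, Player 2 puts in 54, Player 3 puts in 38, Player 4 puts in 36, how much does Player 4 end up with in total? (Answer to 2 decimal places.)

Total contributed: 11 + 54 + 38 + 36 = 139.
Each receives 3.5 × 139 / 4 = 121.63 from the bonus pool.
Player 4 keeps 55 − 36 = 19, so Player 4's payoff is 19 + 121.63 = 140.63.

140.63 dollars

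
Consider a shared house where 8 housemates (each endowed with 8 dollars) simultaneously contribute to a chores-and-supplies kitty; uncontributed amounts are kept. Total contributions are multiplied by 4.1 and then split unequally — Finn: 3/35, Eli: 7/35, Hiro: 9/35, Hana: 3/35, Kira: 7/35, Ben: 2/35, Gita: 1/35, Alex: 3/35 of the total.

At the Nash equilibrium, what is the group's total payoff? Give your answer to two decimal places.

Player j's private return per contributed unit is 4.1 × (j's share). Contributing is weakly dominant for j when that share is at least 1/4.1 = 0.2439, and contributing 0 is dominant otherwise.
Only Hiro (9/35) clears that bar, contributing 8; the remaining 7 contribute 0. Total contributed: 8.
The chores-and-supplies kitty pays out 4.1 × 8 = 32.80 in total (split across the unequal shares, but the aggregate is all that matters for the group sum).
The 7 free-riders keep 8 each, adding 56. Group total = 56 + 32.80 = 88.80.

88.80 dollars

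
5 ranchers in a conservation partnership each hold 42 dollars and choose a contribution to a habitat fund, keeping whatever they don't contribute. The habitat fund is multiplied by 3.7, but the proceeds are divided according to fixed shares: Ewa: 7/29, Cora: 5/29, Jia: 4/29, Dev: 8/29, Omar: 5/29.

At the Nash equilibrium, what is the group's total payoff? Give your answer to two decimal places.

For player j, contributing a unit is worthwhile iff 3.7 × (j's share) ≥ 1, i.e. iff j's share is at least 0.2703.
The only share above 0.2703 is Dev's 8/29, contributing 42; the remaining 4 contribute 0. Total contributed: 42.
The habitat fund pays out 3.7 × 42 = 155.40 in total (split across the unequal shares, but the aggregate is all that matters for the group sum).
The 4 free-riders keep 42 each, adding 168. Group total = 168 + 155.40 = 323.40.

323.40 dollars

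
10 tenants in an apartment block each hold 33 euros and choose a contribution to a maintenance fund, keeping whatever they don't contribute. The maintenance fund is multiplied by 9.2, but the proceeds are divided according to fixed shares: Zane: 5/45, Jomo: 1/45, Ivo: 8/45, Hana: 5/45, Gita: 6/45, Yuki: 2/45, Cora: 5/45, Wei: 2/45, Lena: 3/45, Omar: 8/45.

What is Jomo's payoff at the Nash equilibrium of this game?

73.48 euros

For player j, contributing a unit is worthwhile iff 9.2 × (j's share) ≥ 1, i.e. iff j's share is at least 0.1087.
Zane, Ivo, Hana, Gita, Cora and Omar clear that bar, contributing 33 each; the remaining 4 contribute 0. Total contributed: 198.
Jomo keeps 33 and receives 9.2 × 198 × 1/45 = 40.48 from the maintenance fund, for a payoff of 73.48.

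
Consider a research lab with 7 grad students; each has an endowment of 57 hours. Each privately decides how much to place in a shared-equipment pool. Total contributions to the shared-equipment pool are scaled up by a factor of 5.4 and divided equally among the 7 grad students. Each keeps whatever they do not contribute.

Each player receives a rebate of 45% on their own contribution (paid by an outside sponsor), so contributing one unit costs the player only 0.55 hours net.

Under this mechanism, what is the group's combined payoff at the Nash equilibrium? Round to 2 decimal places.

The effective private return per unit is now (5.4/7) / 0.55 = 1.4026 > 1, so every player's dominant strategy flips to full contribution.
At the Nash equilibrium everyone contributes 57. Group total payoff = 7 × (57 × 0.45 + 5.4 × 57) = 2334.15.

2334.15 hours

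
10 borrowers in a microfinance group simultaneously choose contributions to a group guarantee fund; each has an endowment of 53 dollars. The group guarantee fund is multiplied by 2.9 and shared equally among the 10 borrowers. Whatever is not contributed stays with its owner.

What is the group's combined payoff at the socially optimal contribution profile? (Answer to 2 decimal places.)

Each contributed unit returns 2.900 to the group as a whole (0.2900 to each of 10 players), which exceeds 1, so the social optimum is full contribution: group total = 2.900 × 530 = 1537.00.

1537.00 dollars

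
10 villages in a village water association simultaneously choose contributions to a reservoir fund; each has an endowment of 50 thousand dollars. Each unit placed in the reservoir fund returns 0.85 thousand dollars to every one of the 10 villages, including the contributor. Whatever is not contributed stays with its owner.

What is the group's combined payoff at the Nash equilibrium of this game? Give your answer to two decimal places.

The private return per contributed unit is 0.85 < 1, so contributing 0 is dominant for every player. At the Nash equilibrium everyone keeps their 50, and the group total is 10 × 50 = 500.

500.00 thousand dollars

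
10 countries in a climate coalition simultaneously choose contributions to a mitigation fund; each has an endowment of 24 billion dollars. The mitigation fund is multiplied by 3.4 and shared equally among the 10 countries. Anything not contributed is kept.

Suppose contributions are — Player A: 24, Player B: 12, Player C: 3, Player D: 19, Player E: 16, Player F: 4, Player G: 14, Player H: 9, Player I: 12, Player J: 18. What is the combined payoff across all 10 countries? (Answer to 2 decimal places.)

554.40 billion dollars

Total contributed: 24 + 12 + 3 + 19 + 16 + 4 + 14 + 9 + 12 + 18 = 131; total kept: 10 × 24 − 131 = 109.
The mitigation fund pays out 3.4 × 131 = 445.40 in aggregate.
Group total = 109 + 445.40 = 554.40.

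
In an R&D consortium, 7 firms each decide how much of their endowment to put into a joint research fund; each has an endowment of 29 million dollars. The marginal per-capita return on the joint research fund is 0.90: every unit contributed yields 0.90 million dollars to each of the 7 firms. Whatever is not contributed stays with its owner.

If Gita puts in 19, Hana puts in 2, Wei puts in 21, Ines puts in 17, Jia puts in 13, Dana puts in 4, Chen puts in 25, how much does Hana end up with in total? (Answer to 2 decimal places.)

117.90 million dollars

Total contributed: 19 + 2 + 21 + 17 + 13 + 4 + 25 = 101.
Each receives 0.90 × 101 = 90.90 from the joint research fund.
Hana keeps 29 − 2 = 27, so Hana's payoff is 27 + 90.90 = 117.90.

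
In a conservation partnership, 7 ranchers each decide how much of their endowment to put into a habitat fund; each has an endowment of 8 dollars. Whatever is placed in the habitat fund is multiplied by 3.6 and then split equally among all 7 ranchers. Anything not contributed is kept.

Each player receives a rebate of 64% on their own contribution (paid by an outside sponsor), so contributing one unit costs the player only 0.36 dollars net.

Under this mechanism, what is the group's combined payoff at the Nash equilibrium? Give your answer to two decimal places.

237.44 dollars

The effective private return per unit is now (3.6/7) / 0.36 = 1.4286 > 1, so every player's dominant strategy flips to full contribution.
So the Nash equilibrium is full contribution by all 7; the group earns 7 × (8 × 0.64 + 3.6 × 8) = 237.44.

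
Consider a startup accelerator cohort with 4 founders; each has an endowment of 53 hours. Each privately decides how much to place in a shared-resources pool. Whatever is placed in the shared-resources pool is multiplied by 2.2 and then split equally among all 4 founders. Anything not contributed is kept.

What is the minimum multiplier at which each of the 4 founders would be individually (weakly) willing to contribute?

A contributed unit returns (multiplier)/4 to its contributor.
This reaches 1 exactly when the multiplier is 4.

4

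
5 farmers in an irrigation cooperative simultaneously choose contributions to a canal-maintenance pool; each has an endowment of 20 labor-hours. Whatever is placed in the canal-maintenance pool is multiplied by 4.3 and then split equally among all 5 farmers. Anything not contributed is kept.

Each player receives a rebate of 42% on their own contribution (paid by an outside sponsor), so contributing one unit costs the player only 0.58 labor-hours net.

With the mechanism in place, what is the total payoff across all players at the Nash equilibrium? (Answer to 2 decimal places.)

The effective private return per unit is now (4.3/5) / 0.58 = 1.4828 > 1, so every player's dominant strategy flips to full contribution.
At the Nash equilibrium everyone contributes 20. Group total payoff = 5 × (20 × 0.42 + 4.3 × 20) = 472.00.

472.00 labor-hours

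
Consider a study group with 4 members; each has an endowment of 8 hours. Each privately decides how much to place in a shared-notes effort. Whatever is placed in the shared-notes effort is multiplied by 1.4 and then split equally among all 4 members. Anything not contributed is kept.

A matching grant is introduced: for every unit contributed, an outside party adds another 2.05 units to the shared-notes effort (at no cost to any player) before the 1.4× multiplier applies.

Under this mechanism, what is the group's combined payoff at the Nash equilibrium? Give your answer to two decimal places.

136.64 hours

The effective private return per unit is now 1.4 × 3.05 / 4 = 1.0675 > 1, so every player's dominant strategy flips to full contribution.
So the Nash equilibrium is full contribution by all 4; the group earns 1.4 × 3.05 × 32 = 136.64.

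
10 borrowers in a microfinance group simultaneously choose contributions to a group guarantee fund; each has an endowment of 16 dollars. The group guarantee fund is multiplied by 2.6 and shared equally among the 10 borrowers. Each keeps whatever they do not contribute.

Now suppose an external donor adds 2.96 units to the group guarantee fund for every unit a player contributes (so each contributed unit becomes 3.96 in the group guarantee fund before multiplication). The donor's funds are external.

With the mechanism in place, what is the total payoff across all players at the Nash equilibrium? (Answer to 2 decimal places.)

The effective private return per unit is now 2.6 × 3.96 / 10 = 1.0296 > 1, so every player's dominant strategy flips to full contribution.
At the Nash equilibrium everyone contributes 16. Group total payoff = 2.6 × 3.96 × 160 = 1647.36.

1647.36 dollars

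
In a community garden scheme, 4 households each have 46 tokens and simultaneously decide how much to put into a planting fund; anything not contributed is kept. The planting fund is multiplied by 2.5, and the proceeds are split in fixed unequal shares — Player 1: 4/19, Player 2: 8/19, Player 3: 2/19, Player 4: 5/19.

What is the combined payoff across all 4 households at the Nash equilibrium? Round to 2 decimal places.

253.00 tokens

Each unit j contributes comes back to j as 2.5 × (j's share), so j prefers to contribute only if that share exceeds 1/2.5 = 0.4000; otherwise keeping the unit dominates.
Only Player 2 (8/19) clears that bar, contributing 46; the remaining 3 contribute 0. Total contributed: 46.
The planting fund pays out 2.5 × 46 = 115.00 in total (split across the unequal shares, but the aggregate is all that matters for the group sum).
The 3 free-riders keep 46 each, adding 138. Group total = 138 + 115.00 = 253.00.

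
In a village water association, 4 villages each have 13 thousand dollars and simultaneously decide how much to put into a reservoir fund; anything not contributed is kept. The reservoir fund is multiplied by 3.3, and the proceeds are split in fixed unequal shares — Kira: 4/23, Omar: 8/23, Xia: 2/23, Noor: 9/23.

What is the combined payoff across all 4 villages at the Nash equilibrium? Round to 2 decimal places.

111.80 thousand dollars

Player j's private return per contributed unit is 3.3 × (j's share). Contributing is weakly dominant for j when that share is at least 1/3.3 = 0.3030, and contributing 0 is dominant otherwise.
The shares above 0.3030 belong to Omar and Noor, contributing 13 each; the remaining 2 contribute 0. Total contributed: 26.
The reservoir fund pays out 3.3 × 26 = 85.80 in total (split across the unequal shares, but the aggregate is all that matters for the group sum).
The 2 free-riders keep 13 each, adding 26. Group total = 26 + 85.80 = 111.80.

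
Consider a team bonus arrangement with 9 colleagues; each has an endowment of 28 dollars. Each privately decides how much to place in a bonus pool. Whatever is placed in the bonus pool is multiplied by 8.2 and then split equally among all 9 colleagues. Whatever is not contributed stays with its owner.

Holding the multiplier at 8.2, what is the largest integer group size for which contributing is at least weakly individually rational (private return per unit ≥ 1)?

8

Private return per unit is 8.2/(group size), which is ≥ 1 whenever the group size is ≤ 8.2.
The largest such integer is 8.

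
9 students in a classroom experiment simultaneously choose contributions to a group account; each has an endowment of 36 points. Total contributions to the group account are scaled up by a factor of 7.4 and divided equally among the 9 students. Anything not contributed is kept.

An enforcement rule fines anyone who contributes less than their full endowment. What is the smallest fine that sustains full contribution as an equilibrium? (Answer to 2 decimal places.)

6.40 points

Given the others contribute fully, the best deviation is to contribute 0 (any partial contribution still incurs the fine and gives up units whose private return 0.8222 is below 1).
Deviating from 36 to 0 saves 36 points but forfeits the deviator's share of the drop in the group account: 7.4/9 × 36 = 29.60.
So the deviation gain is 36 − 29.60 = 6.40, and the fine must be at least 6.40 points to wipe it out.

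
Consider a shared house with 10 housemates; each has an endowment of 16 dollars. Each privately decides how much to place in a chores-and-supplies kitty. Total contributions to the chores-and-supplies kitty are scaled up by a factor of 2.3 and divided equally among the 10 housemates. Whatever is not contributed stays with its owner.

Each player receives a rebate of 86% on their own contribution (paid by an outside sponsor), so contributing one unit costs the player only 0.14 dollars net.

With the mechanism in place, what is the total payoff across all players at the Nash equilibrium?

505.60 dollars

The effective private return per unit is now (2.3/10) / 0.14 = 1.6429 > 1, so every player's dominant strategy flips to full contribution.
At the Nash equilibrium everyone contributes 16. Group total payoff = 10 × (16 × 0.86 + 2.3 × 16) = 505.60.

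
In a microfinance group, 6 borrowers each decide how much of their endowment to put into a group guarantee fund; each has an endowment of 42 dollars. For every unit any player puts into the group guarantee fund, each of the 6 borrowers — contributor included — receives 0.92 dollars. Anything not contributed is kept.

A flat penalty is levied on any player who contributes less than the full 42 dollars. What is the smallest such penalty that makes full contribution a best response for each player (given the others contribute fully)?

3.36 dollars

Given the others contribute fully, the best deviation is to contribute 0 (any partial contribution still incurs the fine and gives up units whose private return 0.92 is below 1).
Deviating from 42 to 0 saves 42 dollars but forfeits the deviator's share of the drop in the group guarantee fund: 0.92 × 42 = 38.64.
So the deviation gain is 42 − 38.64 = 3.36, and the fine must be at least 3.36 dollars to wipe it out.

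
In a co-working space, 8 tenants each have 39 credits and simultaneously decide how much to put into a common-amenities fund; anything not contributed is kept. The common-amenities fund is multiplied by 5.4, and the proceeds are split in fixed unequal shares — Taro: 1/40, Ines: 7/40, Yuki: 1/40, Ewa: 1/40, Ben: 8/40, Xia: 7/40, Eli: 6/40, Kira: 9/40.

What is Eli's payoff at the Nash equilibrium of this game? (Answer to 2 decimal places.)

102.18 credits

Player j's private return per contributed unit is 5.4 × (j's share). Contributing is weakly dominant for j when that share is at least 1/5.4 = 0.1852, and contributing 0 is dominant otherwise.
Ben and Kira are above the threshold, contributing 39 each; the remaining 6 contribute 0. Total contributed: 78.
Eli keeps 39 and receives 5.4 × 78 × 6/40 = 63.18 from the common-amenities fund, for a payoff of 102.18.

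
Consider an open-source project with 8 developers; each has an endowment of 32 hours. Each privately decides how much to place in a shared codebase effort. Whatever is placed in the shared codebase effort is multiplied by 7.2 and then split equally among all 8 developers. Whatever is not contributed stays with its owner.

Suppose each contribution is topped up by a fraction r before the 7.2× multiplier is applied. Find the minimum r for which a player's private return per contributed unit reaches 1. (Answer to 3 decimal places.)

With matching at rate r, one contributed unit becomes (1 + r) in the shared codebase effort and returns 7.2 × (1 + r) / 8 to the contributor.
Setting this equal to 1: 1 + r = 8/7.2 = 1.1111.
So the minimum matching rate is r = 1.1111 − 1 = 0.111.

0.111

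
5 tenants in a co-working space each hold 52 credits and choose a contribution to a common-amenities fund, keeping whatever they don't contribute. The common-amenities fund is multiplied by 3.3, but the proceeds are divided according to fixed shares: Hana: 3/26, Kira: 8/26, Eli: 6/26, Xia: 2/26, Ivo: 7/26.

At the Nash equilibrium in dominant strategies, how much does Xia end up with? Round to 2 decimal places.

Each unit j contributes comes back to j as 3.3 × (j's share), so j prefers to contribute only if that share exceeds 1/3.3 = 0.3030; otherwise keeping the unit dominates.
Kira alone (share 8/26) is above the threshold, contributing 52; the remaining 4 contribute 0. Total contributed: 52.
Xia keeps 52 and receives 3.3 × 52 × 2/26 = 13.20 from the common-amenities fund, for a payoff of 65.20.

65.20 credits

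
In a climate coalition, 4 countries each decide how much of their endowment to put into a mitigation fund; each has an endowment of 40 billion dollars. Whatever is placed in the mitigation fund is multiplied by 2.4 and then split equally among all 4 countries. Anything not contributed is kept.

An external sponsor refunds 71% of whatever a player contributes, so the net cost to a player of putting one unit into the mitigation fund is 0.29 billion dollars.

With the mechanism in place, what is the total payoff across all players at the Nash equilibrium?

497.60 billion dollars

The effective private return per unit is now (2.4/4) / 0.29 = 2.0690 > 1, so every player's dominant strategy flips to full contribution.
So the Nash equilibrium is full contribution by all 4; the group earns 4 × (40 × 0.71 + 2.4 × 40) = 497.60.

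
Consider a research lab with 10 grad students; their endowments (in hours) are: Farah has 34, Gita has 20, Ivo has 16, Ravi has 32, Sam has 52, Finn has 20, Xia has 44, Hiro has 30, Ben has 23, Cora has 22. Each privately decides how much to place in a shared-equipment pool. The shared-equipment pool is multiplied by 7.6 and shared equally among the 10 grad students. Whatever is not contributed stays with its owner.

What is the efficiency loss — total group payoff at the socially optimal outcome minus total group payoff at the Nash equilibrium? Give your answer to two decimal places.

1933.80 hours

The private return per contributed unit is 7.6/10 = 0.7600 < 1 for every player regardless of endowment, so the Nash equilibrium is zero contribution and the group total is Σ E_j = 34 + 20 + 16 + 32 + 52 + 20 + 44 + 30 + 23 + 22 = 293.
Each contributed unit returns 7.600 to the group, so the social optimum is full contribution by everyone: group total = 7.600 × 293 = 2226.80.
Efficiency loss = (7.600 − 1) × 293 = 1933.80.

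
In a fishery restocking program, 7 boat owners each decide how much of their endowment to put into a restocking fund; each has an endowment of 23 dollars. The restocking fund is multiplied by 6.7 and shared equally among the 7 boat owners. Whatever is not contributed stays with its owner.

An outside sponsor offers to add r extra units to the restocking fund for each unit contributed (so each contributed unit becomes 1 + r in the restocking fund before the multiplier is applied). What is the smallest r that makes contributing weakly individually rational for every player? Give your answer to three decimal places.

0.045

With matching at rate r, one contributed unit becomes (1 + r) in the restocking fund and returns 6.7 × (1 + r) / 7 to the contributor.
Setting this equal to 1: 1 + r = 7/6.7 = 1.0448.
So the minimum matching rate is r = 1.0448 − 1 = 0.045.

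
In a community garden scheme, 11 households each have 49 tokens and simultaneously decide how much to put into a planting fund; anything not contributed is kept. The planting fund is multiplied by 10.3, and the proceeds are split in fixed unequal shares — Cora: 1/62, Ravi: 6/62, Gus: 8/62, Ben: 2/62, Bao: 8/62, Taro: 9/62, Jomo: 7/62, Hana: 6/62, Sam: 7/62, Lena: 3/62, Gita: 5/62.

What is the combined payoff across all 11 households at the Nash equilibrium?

For player j, contributing a unit is worthwhile iff 10.3 × (j's share) ≥ 1, i.e. iff j's share is at least 0.0971.
Gus, Bao, Taro, Jomo and Sam clear that bar, contributing 49 each; the remaining 6 contribute 0. Total contributed: 245.
The planting fund pays out 10.3 × 245 = 2523.50 in total (split across the unequal shares, but the aggregate is all that matters for the group sum).
The 6 free-riders keep 49 each, adding 294. Group total = 294 + 2523.50 = 2817.50.

2817.50 tokens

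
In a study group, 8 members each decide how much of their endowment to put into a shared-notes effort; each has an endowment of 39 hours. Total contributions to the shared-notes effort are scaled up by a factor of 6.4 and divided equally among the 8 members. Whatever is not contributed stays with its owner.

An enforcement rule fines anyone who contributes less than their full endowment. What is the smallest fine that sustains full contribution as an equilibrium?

7.80 hours

Given the others contribute fully, the best deviation is to contribute 0 (any partial contribution still incurs the fine and gives up units whose private return 0.8000 is below 1).
Deviating from 39 to 0 saves 39 hours but forfeits the deviator's share of the drop in the shared-notes effort: 6.4/8 × 39 = 31.20.
So the deviation gain is 39 − 31.20 = 7.80, and the fine must be at least 7.80 hours to wipe it out.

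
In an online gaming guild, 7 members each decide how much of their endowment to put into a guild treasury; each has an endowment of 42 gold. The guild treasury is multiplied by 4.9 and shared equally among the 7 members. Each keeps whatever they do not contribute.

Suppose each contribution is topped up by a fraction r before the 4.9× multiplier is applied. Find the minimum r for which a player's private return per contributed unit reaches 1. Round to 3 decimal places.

With matching at rate r, one contributed unit becomes (1 + r) in the guild treasury and returns 4.9 × (1 + r) / 7 to the contributor.
Setting this equal to 1: 1 + r = 7/4.9 = 1.4286.
So the minimum matching rate is r = 1.4286 − 1 = 0.429.

0.429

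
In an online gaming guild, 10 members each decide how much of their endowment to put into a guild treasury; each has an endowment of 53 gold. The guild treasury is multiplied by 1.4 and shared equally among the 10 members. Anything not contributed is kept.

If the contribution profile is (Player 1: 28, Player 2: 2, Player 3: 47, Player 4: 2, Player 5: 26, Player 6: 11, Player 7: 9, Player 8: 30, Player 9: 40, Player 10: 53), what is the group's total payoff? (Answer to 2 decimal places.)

Total contributed: 28 + 2 + 47 + 2 + 26 + 11 + 9 + 30 + 40 + 53 = 248; total kept: 10 × 53 − 248 = 282.
The guild treasury pays out 1.4 × 248 = 347.20 in aggregate.
Group total = 282 + 347.20 = 629.20.

629.20 gold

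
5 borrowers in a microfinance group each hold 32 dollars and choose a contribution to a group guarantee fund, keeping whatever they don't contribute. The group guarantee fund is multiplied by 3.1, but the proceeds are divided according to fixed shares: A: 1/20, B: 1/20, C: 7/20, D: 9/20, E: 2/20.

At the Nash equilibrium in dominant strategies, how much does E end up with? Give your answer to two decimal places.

For player j, contributing a unit is worthwhile iff 3.1 × (j's share) ≥ 1, i.e. iff j's share is at least 0.3226.
C and D are above the threshold, contributing 32 each; the remaining 3 contribute 0. Total contributed: 64.
E keeps 32 and receives 3.1 × 64 × 2/20 = 19.84 from the group guarantee fund, for a payoff of 51.84.

51.84 dollars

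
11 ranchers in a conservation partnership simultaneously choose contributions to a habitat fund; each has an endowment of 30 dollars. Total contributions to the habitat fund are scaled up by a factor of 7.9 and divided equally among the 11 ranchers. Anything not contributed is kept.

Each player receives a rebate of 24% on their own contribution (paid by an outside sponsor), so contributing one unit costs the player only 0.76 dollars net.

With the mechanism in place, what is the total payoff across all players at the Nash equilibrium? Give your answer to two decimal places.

330.00 dollars

With the mechanism, a contributed unit returns (7.9/11) / 0.76 = 0.9450 per unit of net cost — still below 1 — so contributing 0 remains dominant for every player.
Everyone keeps their endowment and the group total is 11 × 30 = 330.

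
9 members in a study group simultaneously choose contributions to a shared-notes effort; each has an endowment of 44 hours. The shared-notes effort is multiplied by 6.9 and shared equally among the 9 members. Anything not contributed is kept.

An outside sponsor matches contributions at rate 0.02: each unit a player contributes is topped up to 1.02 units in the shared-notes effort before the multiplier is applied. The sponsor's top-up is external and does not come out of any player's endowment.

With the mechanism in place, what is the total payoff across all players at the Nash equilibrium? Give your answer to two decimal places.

Even with the mechanism, each unit contributed returns only 6.9 × 1.02 / 9 = 0.7820 per unit of net cost, so contributing nothing is still dominant.
Everyone keeps their endowment and the group total is 9 × 44 = 396.

396.00 hours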